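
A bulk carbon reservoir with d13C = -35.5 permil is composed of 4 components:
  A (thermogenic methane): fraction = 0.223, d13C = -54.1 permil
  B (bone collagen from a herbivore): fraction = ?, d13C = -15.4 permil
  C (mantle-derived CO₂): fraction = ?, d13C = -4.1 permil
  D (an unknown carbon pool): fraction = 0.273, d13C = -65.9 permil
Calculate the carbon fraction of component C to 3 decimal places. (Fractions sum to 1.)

Let f_C and f_B be the unknown fractions; fractions sum to 1 so f_C + f_B = 0.504.
Mass balance: Σ fᵢ·δᵢ = δ_bulk ⇒ f_C·(-4.1) + f_B·(-15.4) = -35.5 − (-30.055) = -5.445
Substitute f_B = 0.504 − f_C:
f_C·(-4.1 − -15.4) = -5.445 − 0.504×(-15.4) = 2.317
f_C = 2.317 / 11.3 = 0.2050

0.205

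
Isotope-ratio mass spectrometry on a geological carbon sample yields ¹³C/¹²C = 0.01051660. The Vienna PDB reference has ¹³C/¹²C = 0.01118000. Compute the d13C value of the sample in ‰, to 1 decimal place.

-59.3‰

d13C = (R_sample / R_standard − 1) × 1000
R_sample / R_standard = 0.01051660 / 0.01118000 = 0.940662
d13C = (0.940662 − 1) × 1000 = -59.34‰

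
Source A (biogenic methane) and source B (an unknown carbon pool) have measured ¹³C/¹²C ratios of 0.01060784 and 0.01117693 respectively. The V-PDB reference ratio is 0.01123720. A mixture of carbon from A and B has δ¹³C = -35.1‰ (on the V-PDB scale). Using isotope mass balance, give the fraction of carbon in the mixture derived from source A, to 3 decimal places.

0.587

δ_A = (0.01060784/0.01123720 − 1)×1000 = (0.943993 − 1)×1000 = -56.007‰
δ_B = (0.01117693/0.01123720 − 1)×1000 = (0.994637 − 1)×1000 = -5.363‰
f_A = (δ_mix − δ_B)/(δ_A − δ_B) = (-35.1 − (-5.363))/(-56.007 − (-5.363))
f_A = -29.737 / -50.643 = 0.5872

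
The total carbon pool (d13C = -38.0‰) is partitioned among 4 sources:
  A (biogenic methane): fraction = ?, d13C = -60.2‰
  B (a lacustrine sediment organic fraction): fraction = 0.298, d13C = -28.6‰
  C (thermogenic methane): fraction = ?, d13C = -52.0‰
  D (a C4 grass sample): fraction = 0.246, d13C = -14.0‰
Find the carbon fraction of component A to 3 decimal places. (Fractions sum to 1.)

0.283

Let f_A and f_C be the unknown fractions; fractions sum to 1 so f_A + f_C = 0.456.
Mass balance: Σ fᵢ·δᵢ = δ_bulk ⇒ f_A·(-60.2) + f_C·(-52.0) = -38.0 − (-11.967) = -26.033
Substitute f_C = 0.456 − f_A:
f_A·(-60.2 − -52.0) = -26.033 − 0.456×(-52.0) = -2.321
f_A = -2.321 / -8.2 = 0.2831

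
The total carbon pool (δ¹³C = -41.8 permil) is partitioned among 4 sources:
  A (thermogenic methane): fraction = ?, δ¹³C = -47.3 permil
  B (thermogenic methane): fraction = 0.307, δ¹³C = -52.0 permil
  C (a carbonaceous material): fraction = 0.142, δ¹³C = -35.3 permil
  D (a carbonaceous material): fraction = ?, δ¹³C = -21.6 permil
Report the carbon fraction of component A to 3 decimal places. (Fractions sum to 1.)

0.347

Let f_A and f_D be the unknown fractions; fractions sum to 1 so f_A + f_D = 0.551.
Mass balance: Σ fᵢ·δᵢ = δ_bulk ⇒ f_A·(-47.3) + f_D·(-21.6) = -41.8 − (-20.977) = -20.823
Substitute f_D = 0.551 − f_A:
f_A·(-47.3 − -21.6) = -20.823 − 0.551×(-21.6) = -8.922
f_A = -8.922 / -25.7 = 0.3472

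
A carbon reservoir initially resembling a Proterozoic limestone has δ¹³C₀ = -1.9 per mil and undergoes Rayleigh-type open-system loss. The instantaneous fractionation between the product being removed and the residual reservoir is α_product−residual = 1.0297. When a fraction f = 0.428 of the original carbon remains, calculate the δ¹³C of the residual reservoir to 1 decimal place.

Rayleigh residual: δ_res = (δ₀ + 1000)·f^(α−1) − 1000
α − 1 = 0.02970
f^(α−1) = 0.428^(0.02970) = 0.975111
δ_res = (-1.9 + 1000) × 0.975111 − 1000 = 973.258 − 1000 = -26.74 per mil

-26.7 per mil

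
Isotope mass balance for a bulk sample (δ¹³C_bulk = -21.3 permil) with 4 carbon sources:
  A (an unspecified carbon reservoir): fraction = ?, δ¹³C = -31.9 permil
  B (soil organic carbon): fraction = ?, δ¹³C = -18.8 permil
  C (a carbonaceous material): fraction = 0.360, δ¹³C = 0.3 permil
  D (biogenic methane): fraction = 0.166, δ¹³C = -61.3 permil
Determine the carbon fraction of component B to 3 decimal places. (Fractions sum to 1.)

Let f_B and f_A be the unknown fractions; fractions sum to 1 so f_B + f_A = 0.474.
Mass balance: Σ fᵢ·δᵢ = δ_bulk ⇒ f_B·(-18.8) + f_A·(-31.9) = -21.3 − (-10.068) = -11.232
Substitute f_A = 0.474 − f_B:
f_B·(-18.8 − -31.9) = -11.232 − 0.474×(-31.9) = 3.888
f_B = 3.888 / 13.1 = 0.2968

0.297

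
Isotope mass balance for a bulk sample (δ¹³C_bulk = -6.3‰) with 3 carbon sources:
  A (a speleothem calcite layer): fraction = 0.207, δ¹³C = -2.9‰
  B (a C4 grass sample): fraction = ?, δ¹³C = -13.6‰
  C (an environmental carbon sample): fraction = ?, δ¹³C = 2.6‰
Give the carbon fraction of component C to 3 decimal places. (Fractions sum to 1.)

0.314

Let f_C and f_B be the unknown fractions; fractions sum to 1 so f_C + f_B = 0.793.
Mass balance: Σ fᵢ·δᵢ = δ_bulk ⇒ f_C·(2.6) + f_B·(-13.6) = -6.3 − (-0.600) = -5.700
Substitute f_B = 0.793 − f_C:
f_C·(2.6 − -13.6) = -5.700 − 0.793×(-13.6) = 5.085
f_C = 5.085 / 16.2 = 0.3139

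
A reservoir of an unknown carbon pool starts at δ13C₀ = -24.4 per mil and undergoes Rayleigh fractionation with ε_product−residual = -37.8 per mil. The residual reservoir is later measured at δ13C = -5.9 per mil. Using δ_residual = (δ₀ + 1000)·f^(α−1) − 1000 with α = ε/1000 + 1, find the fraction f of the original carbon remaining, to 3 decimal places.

0.608

α − 1 = ε/1000 = -0.0378
(δ_res + 1000)/(δ₀ + 1000) = (-5.9 + 1000)/(-24.4 + 1000) = 994.1/975.6 = 1.018963
f = 1.018963^(1/-0.0378) = exp(ln(1.018963)/-0.0378) = exp(0.01879/-0.0378)
f = exp(-0.4970) = 0.6084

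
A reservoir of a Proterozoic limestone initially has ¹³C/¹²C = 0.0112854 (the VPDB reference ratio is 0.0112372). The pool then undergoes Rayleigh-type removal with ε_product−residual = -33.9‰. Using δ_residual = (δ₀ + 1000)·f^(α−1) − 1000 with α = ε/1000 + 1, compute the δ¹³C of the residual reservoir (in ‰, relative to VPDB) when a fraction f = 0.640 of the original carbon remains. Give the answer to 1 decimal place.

δ₀ = (0.0112854/0.0112372 − 1)×1000 = (1.004289 − 1)×1000 = 4.289‰
α − 1 = ε/1000 = -0.0339
f^(α−1) = 0.640^(-0.0339) = 1.015244
δ_res = (4.289 + 1000) × 1.015244 − 1000 = 1019.599 − 1000 = 19.60‰

19.6‰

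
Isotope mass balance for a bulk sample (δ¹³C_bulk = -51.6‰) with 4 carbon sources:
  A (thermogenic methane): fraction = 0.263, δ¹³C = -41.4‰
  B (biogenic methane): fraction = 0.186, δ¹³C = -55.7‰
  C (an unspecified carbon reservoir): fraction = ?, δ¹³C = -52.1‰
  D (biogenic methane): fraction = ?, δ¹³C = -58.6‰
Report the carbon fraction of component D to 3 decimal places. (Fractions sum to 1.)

0.253

Let f_D and f_C be the unknown fractions; fractions sum to 1 so f_D + f_C = 0.551.
Mass balance: Σ fᵢ·δᵢ = δ_bulk ⇒ f_D·(-58.6) + f_C·(-52.1) = -51.6 − (-21.248) = -30.352
Substitute f_C = 0.551 − f_D:
f_D·(-58.6 − -52.1) = -30.352 − 0.551×(-52.1) = -1.644
f_D = -1.644 / -6.5 = 0.2530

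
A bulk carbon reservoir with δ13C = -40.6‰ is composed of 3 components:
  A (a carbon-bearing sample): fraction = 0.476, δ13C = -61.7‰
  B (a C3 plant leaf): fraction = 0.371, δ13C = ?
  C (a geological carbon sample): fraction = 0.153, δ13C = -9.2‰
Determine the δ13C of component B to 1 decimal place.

-26.5‰

Isotope mass balance: δ_bulk = Σ fᵢ·δᵢ.
-40.6 = 0.476×(-61.7) + 0.371×δ_B + 0.153×(-9.2)
0.371·δ_B = -40.6 − (-30.777) = -9.823
δ_B = -9.823 / 0.371 = -26.48‰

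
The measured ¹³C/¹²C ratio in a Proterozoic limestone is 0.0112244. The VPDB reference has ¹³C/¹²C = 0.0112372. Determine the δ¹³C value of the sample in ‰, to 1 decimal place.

-1.1‰

δ¹³C = (R_sample / R_standard − 1) × 1000
R_sample / R_standard = 0.0112244 / 0.0112372 = 0.998861
δ¹³C = (0.998861 − 1) × 1000 = -1.14‰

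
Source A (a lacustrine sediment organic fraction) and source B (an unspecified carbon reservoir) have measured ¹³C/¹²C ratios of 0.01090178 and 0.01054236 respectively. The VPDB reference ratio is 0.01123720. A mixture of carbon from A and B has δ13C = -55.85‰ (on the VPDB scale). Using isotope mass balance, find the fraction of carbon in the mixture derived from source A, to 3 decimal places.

δ_A = (0.01090178/0.01123720 − 1)×1000 = (0.970151 − 1)×1000 = -29.849‰
δ_B = (0.01054236/0.01123720 − 1)×1000 = (0.938166 − 1)×1000 = -61.834‰
f_A = (δ_mix − δ_B)/(δ_A − δ_B) = (-55.85 − (-61.834))/(-29.849 − (-61.834))
f_A = 5.984 / 31.985 = 0.1871

0.187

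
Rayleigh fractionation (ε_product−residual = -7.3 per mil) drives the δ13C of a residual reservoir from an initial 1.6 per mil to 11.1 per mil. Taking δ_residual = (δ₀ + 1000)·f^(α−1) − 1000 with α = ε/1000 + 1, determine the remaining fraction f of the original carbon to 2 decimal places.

0.27

α − 1 = ε/1000 = -0.0073
(δ_res + 1000)/(δ₀ + 1000) = (11.1 + 1000)/(1.6 + 1000) = 1011.1/1001.6 = 1.009485
f = 1.009485^(1/-0.0073) = exp(ln(1.009485)/-0.0073) = exp(0.00944/-0.0073)
f = exp(-1.2932) = 0.2744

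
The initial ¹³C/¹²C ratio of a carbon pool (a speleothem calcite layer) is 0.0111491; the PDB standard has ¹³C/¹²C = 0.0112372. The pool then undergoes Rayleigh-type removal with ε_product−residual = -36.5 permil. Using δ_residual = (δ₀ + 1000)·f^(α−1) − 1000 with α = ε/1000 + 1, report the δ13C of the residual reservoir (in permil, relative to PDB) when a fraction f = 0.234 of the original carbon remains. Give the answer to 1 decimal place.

δ₀ = (0.0111491/0.0112372 − 1)×1000 = (0.992160 − 1)×1000 = -7.840 permil
α − 1 = ε/1000 = -0.0365
f^(α−1) = 0.234^(-0.0365) = 1.054444
δ_res = (-7.840 + 1000) × 1.054444 − 1000 = 1046.177 − 1000 = 46.18 permil

46.2 permil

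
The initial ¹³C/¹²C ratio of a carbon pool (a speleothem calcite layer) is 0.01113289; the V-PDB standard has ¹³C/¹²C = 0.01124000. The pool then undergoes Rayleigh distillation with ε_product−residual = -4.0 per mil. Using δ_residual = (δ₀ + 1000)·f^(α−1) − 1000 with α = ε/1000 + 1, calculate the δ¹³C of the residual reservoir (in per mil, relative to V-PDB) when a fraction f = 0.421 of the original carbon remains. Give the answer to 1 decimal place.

δ₀ = (0.01113289/0.01124000 − 1)×1000 = (0.990471 − 1)×1000 = -9.529 per mil
α − 1 = ε/1000 = -0.0040
f^(α−1) = 0.421^(-0.0040) = 1.003466
δ_res = (-9.529 + 1000) × 1.003466 − 1000 = 993.904 − 1000 = -6.10 per mil

-6.1 per mil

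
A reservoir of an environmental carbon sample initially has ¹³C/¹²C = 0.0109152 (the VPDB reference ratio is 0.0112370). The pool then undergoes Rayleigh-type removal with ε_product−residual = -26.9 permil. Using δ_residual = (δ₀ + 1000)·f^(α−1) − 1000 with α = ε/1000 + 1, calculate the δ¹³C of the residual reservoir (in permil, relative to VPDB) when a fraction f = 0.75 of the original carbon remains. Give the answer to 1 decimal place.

δ₀ = (0.0109152/0.0112370 − 1)×1000 = (0.971362 − 1)×1000 = -28.638 permil
α − 1 = ε/1000 = -0.0269
f^(α−1) = 0.75^(-0.0269) = 1.007769
δ_res = (-28.638 + 1000) × 1.007769 − 1000 = 978.909 − 1000 = -21.09 permil

-21.1 permil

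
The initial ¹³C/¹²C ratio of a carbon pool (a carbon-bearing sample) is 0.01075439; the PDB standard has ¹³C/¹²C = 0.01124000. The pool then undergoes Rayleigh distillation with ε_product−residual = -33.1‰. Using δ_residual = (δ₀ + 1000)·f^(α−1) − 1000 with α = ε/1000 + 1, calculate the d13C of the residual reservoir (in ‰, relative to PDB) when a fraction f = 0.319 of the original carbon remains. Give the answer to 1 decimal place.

-6.3‰

δ₀ = (0.01075439/0.01124000 − 1)×1000 = (0.956796 − 1)×1000 = -43.204‰
α − 1 = ε/1000 = -0.0331
f^(α−1) = 0.319^(-0.0331) = 1.038543
δ_res = (-43.204 + 1000) × 1.038543 − 1000 = 993.674 − 1000 = -6.33‰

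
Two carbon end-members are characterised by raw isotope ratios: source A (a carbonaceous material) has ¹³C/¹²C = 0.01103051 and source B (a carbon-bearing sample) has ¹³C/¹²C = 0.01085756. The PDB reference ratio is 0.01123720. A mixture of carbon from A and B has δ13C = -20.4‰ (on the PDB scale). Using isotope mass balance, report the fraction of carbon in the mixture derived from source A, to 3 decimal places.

δ_A = (0.01103051/0.01123720 − 1)×1000 = (0.981607 − 1)×1000 = -18.393‰
δ_B = (0.01085756/0.01123720 − 1)×1000 = (0.966216 − 1)×1000 = -33.784‰
f_A = (δ_mix − δ_B)/(δ_A − δ_B) = (-20.4 − (-33.784))/(-18.393 − (-33.784))
f_A = 13.384 / 15.391 = 0.8696

0.870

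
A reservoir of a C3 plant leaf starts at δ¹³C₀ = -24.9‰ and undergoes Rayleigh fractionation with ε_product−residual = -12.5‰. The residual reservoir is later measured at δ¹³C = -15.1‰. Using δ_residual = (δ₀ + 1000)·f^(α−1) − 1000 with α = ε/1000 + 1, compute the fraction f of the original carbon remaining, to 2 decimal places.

α − 1 = ε/1000 = -0.0125
(δ_res + 1000)/(δ₀ + 1000) = (-15.1 + 1000)/(-24.9 + 1000) = 984.9/975.1 = 1.010050
f = 1.010050^(1/-0.0125) = exp(ln(1.010050)/-0.0125) = exp(0.01000/-0.0125)
f = exp(-0.8000) = 0.4493

0.45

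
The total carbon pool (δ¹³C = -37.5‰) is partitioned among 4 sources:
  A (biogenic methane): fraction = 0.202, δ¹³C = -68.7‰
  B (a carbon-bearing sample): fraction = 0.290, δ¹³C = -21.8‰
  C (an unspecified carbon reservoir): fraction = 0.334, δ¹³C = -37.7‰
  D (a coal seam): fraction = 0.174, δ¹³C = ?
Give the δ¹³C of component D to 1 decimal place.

-27.1‰

Isotope mass balance: δ_bulk = Σ fᵢ·δᵢ.
-37.5 = 0.202×(-68.7) + 0.290×(-21.8) + 0.334×(-37.7) + 0.174×δ_D
0.174·δ_D = -37.5 − (-32.791) = -4.709
δ_D = -4.709 / 0.174 = -27.06‰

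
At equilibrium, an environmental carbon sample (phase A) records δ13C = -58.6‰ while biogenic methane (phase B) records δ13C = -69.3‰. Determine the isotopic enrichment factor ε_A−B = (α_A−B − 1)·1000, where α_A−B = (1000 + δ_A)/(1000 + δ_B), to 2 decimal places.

α_A−B = (1000 + -58.6) / (1000 + -69.3) = 941.4 / 930.7 = 1.011497
ε_A−B = (1.011497 − 1) × 1000 = 11.497‰
(The approximation ε ≈ δ_A − δ_B would give 10.7‰.)

11.50‰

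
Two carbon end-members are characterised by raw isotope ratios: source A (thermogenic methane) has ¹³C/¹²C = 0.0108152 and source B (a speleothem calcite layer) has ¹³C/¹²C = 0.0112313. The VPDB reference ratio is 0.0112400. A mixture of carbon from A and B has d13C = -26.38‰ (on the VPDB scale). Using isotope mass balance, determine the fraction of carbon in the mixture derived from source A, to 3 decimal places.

δ_A = (0.0108152/0.0112400 − 1)×1000 = (0.962206 − 1)×1000 = -37.794‰
δ_B = (0.0112313/0.0112400 − 1)×1000 = (0.999226 − 1)×1000 = -0.774‰
f_A = (δ_mix − δ_B)/(δ_A − δ_B) = (-26.38 − (-0.774))/(-37.794 − (-0.774))
f_A = -25.606 / -37.020 = 0.6917

0.692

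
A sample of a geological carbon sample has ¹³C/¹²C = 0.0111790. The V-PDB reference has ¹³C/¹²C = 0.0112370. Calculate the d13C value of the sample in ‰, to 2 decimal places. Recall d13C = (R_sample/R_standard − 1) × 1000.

-5.16‰

d13C = (R_sample / R_standard − 1) × 1000
R_sample / R_standard = 0.0111790 / 0.0112370 = 0.994838
d13C = (0.994838 − 1) × 1000 = -5.162‰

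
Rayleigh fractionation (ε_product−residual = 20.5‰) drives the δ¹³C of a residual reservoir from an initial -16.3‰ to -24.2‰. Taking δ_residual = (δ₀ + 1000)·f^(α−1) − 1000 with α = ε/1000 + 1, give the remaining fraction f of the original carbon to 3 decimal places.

0.675

α − 1 = ε/1000 = 0.0205
(δ_res + 1000)/(δ₀ + 1000) = (-24.2 + 1000)/(-16.3 + 1000) = 975.8/983.7 = 0.991969
f = 0.991969^(1/0.0205) = exp(ln(0.991969)/0.0205) = exp(-0.00806/0.0205)
f = exp(-0.3933) = 0.6748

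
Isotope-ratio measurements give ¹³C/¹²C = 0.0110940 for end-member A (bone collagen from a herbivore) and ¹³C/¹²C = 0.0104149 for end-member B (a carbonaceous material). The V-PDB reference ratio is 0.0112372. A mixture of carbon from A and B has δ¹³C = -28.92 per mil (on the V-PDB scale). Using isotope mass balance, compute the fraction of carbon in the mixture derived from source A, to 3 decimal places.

0.732

δ_A = (0.0110940/0.0112372 − 1)×1000 = (0.987257 − 1)×1000 = -12.743 per mil
δ_B = (0.0104149/0.0112372 − 1)×1000 = (0.926823 − 1)×1000 = -73.177 per mil
f_A = (δ_mix − δ_B)/(δ_A − δ_B) = (-28.92 − (-73.177))/(-12.743 − (-73.177))
f_A = 44.257 / 60.433 = 0.7323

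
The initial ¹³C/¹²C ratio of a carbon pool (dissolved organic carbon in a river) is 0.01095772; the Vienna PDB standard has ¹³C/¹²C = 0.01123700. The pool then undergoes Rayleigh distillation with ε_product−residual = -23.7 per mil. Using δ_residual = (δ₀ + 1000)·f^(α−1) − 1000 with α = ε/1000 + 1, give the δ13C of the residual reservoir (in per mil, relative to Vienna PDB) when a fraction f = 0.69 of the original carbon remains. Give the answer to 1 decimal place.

δ₀ = (0.01095772/0.01123700 − 1)×1000 = (0.975146 − 1)×1000 = -24.854 per mil
α − 1 = ε/1000 = -0.0237
f^(α−1) = 0.69^(-0.0237) = 1.008833
δ_res = (-24.854 + 1000) × 1.008833 − 1000 = 983.760 − 1000 = -16.24 per mil

-16.2 per mil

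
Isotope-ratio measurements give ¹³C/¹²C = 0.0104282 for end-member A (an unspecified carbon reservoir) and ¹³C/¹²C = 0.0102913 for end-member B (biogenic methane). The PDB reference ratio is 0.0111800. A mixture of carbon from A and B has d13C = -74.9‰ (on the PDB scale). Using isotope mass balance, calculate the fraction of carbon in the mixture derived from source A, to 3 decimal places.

0.375

δ_A = (0.0104282/0.0111800 − 1)×1000 = (0.932755 − 1)×1000 = -67.245‰
δ_B = (0.0102913/0.0111800 − 1)×1000 = (0.920510 − 1)×1000 = -79.490‰
f_A = (δ_mix − δ_B)/(δ_A − δ_B) = (-74.9 − (-79.490))/(-67.245 − (-79.490))
f_A = 4.590 / 12.245 = 0.3749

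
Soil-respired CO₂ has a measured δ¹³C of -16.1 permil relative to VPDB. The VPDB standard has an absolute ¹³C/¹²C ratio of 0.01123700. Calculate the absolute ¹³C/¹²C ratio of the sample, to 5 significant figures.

R_sample = R_standard × (δ¹³C/1000 + 1)
R_sample = 0.01123700 × (-16.1/1000 + 1) = 0.01123700 × 0.983900
R_sample = 0.0110561

0.011056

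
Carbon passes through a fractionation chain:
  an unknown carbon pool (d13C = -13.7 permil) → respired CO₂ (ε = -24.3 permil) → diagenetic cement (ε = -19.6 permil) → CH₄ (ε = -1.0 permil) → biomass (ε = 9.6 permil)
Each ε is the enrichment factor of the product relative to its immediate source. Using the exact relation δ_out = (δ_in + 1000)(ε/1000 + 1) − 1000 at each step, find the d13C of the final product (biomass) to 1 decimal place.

-48.4 permil

step 1: δ = (-13.70 + 1000)·(-24.3/1000 + 1) − 1000 = -37.67 permil
step 2: δ = (-37.67 + 1000)·(-19.6/1000 + 1) − 1000 = -56.53 permil
step 3: δ = (-56.53 + 1000)·(-1.0/1000 + 1) − 1000 = -57.47 permil
step 4: δ = (-57.47 + 1000)·(9.6/1000 + 1) − 1000 = -48.42 permil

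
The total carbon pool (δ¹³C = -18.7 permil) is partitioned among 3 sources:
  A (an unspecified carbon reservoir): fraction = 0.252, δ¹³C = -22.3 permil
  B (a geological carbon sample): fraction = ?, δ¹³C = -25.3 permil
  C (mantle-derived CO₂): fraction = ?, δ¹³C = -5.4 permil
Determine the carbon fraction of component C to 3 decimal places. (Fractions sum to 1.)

0.294

Let f_C and f_B be the unknown fractions; fractions sum to 1 so f_C + f_B = 0.748.
Mass balance: Σ fᵢ·δᵢ = δ_bulk ⇒ f_C·(-5.4) + f_B·(-25.3) = -18.7 − (-5.620) = -13.080
Substitute f_B = 0.748 − f_C:
f_C·(-5.4 − -25.3) = -13.080 − 0.748×(-25.3) = 5.844
f_C = 5.844 / 19.9 = 0.2937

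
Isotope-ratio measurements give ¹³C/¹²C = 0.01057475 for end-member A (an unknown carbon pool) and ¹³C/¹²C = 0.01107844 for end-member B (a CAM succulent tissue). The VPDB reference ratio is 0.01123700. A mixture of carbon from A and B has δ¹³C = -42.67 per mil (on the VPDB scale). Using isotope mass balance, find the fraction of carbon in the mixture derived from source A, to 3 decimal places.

0.637

δ_A = (0.01057475/0.01123700 − 1)×1000 = (0.941065 − 1)×1000 = -58.935 per mil
δ_B = (0.01107844/0.01123700 − 1)×1000 = (0.985889 − 1)×1000 = -14.111 per mil
f_A = (δ_mix − δ_B)/(δ_A − δ_B) = (-42.67 − (-14.111))/(-58.935 − (-14.111))
f_A = -28.559 / -44.824 = 0.6371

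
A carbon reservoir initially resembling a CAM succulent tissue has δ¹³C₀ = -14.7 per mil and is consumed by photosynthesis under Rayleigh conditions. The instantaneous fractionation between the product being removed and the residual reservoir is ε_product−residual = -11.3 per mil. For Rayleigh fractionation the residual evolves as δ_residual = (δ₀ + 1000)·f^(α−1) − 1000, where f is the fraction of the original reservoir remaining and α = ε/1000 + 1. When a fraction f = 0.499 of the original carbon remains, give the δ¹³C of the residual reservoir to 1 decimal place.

-6.9 per mil

Rayleigh residual: δ_res = (δ₀ + 1000)·f^(α−1) − 1000
α = ε/1000 + 1 = 0.98870, so α − 1 = -0.01130
f^(α−1) = 0.499^(-0.01130) = 1.007886
δ_res = (-14.7 + 1000) × 1.007886 − 1000 = 993.070 − 1000 = -6.93 per mil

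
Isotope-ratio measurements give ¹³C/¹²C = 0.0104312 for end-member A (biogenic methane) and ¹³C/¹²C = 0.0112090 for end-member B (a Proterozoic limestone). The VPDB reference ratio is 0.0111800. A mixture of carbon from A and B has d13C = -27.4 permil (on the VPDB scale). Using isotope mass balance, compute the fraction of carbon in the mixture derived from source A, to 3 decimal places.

δ_A = (0.0104312/0.0111800 − 1)×1000 = (0.933023 − 1)×1000 = -66.977 permil
δ_B = (0.0112090/0.0111800 − 1)×1000 = (1.002594 − 1)×1000 = 2.594 permil
f_A = (δ_mix − δ_B)/(δ_A − δ_B) = (-27.4 − (2.594))/(-66.977 − (2.594))
f_A = -29.994 / -69.571 = 0.4311

0.431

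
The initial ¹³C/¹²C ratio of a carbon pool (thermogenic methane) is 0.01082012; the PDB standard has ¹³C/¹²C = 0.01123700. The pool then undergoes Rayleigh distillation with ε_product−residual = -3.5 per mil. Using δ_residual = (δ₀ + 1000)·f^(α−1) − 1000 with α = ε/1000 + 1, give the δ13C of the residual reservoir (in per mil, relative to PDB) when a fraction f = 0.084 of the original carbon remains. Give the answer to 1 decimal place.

δ₀ = (0.01082012/0.01123700 − 1)×1000 = (0.962901 − 1)×1000 = -37.099 per mil
α − 1 = ε/1000 = -0.0035
f^(α−1) = 0.084^(-0.0035) = 1.008707
δ_res = (-37.099 + 1000) × 1.008707 − 1000 = 971.285 − 1000 = -28.71 per mil

-28.7 per mil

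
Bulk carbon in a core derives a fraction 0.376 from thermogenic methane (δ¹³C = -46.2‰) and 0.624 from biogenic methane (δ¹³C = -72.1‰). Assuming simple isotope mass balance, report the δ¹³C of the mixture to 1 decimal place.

δ_mix = f_A·δ_A + f_B·δ_B
δ_mix = 0.376 × (-46.2) + 0.624 × (-72.1)
δ_mix = -17.37 + -44.99 = -62.36‰

-62.4‰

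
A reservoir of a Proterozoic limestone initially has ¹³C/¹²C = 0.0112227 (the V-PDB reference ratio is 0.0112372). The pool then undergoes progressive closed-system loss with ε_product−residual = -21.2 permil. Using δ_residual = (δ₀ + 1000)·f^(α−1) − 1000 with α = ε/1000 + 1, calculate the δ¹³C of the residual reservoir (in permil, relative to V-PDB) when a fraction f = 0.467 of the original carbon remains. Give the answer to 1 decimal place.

δ₀ = (0.0112227/0.0112372 − 1)×1000 = (0.998710 − 1)×1000 = -1.290 permil
α − 1 = ε/1000 = -0.0212
f^(α−1) = 0.467^(-0.0212) = 1.016273
δ_res = (-1.290 + 1000) × 1.016273 − 1000 = 1014.962 − 1000 = 14.96 permil

15.0 permil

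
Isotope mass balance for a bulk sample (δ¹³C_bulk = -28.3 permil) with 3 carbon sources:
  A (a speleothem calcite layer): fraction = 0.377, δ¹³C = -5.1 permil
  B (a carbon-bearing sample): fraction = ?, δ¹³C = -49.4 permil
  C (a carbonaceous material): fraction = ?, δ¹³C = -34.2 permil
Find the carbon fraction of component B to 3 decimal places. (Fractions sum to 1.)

Let f_B and f_C be the unknown fractions; fractions sum to 1 so f_B + f_C = 0.623.
Mass balance: Σ fᵢ·δᵢ = δ_bulk ⇒ f_B·(-49.4) + f_C·(-34.2) = -28.3 − (-1.923) = -26.377
Substitute f_C = 0.623 − f_B:
f_B·(-49.4 − -34.2) = -26.377 − 0.623×(-34.2) = -5.071
f_B = -5.071 / -15.2 = 0.3336

0.334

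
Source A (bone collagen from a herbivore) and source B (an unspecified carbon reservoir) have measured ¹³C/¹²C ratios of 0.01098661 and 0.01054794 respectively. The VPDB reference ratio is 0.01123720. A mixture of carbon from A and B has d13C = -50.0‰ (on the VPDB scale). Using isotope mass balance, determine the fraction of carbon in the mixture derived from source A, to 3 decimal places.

0.290

δ_A = (0.01098661/0.01123720 − 1)×1000 = (0.977700 − 1)×1000 = -22.300‰
δ_B = (0.01054794/0.01123720 − 1)×1000 = (0.938663 − 1)×1000 = -61.337‰
f_A = (δ_mix − δ_B)/(δ_A − δ_B) = (-50.0 − (-61.337))/(-22.300 − (-61.337))
f_A = 11.337 / 39.037 = 0.2904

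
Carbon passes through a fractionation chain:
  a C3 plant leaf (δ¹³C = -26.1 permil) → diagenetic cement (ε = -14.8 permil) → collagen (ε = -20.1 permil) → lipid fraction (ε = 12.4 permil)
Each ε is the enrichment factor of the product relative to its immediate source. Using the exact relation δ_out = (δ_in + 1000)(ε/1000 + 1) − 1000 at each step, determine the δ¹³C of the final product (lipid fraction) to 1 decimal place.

step 1: δ = (-26.10 + 1000)·(-14.8/1000 + 1) − 1000 = -40.51 permil
step 2: δ = (-40.51 + 1000)·(-20.1/1000 + 1) − 1000 = -59.80 permil
step 3: δ = (-59.80 + 1000)·(12.4/1000 + 1) − 1000 = -48.14 permil

-48.1 permil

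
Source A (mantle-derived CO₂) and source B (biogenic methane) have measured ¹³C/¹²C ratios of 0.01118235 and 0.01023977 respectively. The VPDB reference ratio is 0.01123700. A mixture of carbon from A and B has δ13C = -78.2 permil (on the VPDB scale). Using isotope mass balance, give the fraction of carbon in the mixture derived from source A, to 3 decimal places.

δ_A = (0.01118235/0.01123700 − 1)×1000 = (0.995137 − 1)×1000 = -4.863 permil
δ_B = (0.01023977/0.01123700 − 1)×1000 = (0.911255 − 1)×1000 = -88.745 permil
f_A = (δ_mix − δ_B)/(δ_A − δ_B) = (-78.2 − (-88.745))/(-4.863 − (-88.745))
f_A = 10.545 / 83.882 = 0.1257

0.126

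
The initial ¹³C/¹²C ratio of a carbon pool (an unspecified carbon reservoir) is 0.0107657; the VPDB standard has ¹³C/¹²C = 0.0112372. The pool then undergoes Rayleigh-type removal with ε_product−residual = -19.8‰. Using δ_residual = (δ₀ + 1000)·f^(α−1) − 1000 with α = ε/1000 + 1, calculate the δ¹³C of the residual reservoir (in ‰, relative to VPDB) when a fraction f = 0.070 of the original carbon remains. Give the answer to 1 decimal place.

9.8‰

δ₀ = (0.0107657/0.0112372 − 1)×1000 = (0.958041 − 1)×1000 = -41.959‰
α − 1 = ε/1000 = -0.0198
f^(α−1) = 0.070^(-0.0198) = 1.054064
δ_res = (-41.959 + 1000) × 1.054064 − 1000 = 1009.837 − 1000 = 9.84‰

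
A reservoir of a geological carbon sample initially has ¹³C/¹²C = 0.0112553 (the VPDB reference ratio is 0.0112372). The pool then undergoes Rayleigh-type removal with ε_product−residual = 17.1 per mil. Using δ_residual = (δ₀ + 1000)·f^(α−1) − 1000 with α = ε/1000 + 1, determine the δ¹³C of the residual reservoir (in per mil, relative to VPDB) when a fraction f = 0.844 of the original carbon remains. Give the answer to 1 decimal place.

δ₀ = (0.0112553/0.0112372 − 1)×1000 = (1.001611 − 1)×1000 = 1.611 per mil
α − 1 = ε/1000 = 0.0171
f^(α−1) = 0.844^(0.0171) = 0.997104
δ_res = (1.611 + 1000) × 0.997104 − 1000 = 998.710 − 1000 = -1.29 per mil

-1.3 per mil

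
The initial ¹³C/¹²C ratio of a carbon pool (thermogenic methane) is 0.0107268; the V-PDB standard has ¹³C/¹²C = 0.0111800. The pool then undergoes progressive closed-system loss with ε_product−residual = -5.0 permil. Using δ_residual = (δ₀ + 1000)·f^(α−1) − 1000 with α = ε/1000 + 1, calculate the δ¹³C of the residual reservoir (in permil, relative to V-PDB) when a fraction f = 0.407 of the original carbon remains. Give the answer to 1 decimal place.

-36.2 permil

δ₀ = (0.0107268/0.0111800 − 1)×1000 = (0.959463 − 1)×1000 = -40.537 permil
α − 1 = ε/1000 = -0.0050
f^(α−1) = 0.407^(-0.0050) = 1.004505
δ_res = (-40.537 + 1000) × 1.004505 − 1000 = 963.786 − 1000 = -36.21 permil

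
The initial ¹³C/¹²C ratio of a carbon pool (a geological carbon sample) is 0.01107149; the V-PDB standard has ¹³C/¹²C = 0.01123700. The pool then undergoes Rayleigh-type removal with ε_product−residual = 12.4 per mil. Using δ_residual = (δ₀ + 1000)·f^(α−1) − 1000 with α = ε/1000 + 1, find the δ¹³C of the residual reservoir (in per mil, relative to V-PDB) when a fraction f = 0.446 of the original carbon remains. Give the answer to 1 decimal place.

-24.5 per mil

δ₀ = (0.01107149/0.01123700 − 1)×1000 = (0.985271 − 1)×1000 = -14.729 per mil
α − 1 = ε/1000 = 0.0124
f^(α−1) = 0.446^(0.0124) = 0.990038
δ_res = (-14.729 + 1000) × 0.990038 − 1000 = 975.455 − 1000 = -24.54 per mil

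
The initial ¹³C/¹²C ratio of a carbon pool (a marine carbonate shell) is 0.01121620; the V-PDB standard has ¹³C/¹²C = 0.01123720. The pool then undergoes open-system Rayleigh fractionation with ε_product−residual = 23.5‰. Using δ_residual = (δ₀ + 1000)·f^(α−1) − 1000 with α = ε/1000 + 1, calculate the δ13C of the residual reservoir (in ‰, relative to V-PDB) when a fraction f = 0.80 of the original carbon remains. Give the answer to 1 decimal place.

-7.1‰

δ₀ = (0.01121620/0.01123720 − 1)×1000 = (0.998131 − 1)×1000 = -1.869‰
α − 1 = ε/1000 = 0.0235
f^(α−1) = 0.80^(0.0235) = 0.994770
δ_res = (-1.869 + 1000) × 0.994770 − 1000 = 992.911 − 1000 = -7.09‰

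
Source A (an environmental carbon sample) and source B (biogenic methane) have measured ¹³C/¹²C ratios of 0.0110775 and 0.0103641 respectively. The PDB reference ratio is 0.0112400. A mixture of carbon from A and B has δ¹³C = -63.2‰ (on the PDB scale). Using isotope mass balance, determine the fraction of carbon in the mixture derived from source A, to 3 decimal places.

δ_A = (0.0110775/0.0112400 − 1)×1000 = (0.985543 − 1)×1000 = -14.457‰
δ_B = (0.0103641/0.0112400 − 1)×1000 = (0.922073 − 1)×1000 = -77.927‰
f_A = (δ_mix − δ_B)/(δ_A − δ_B) = (-63.2 − (-77.927))/(-14.457 − (-77.927))
f_A = 14.727 / 63.470 = 0.2320

0.232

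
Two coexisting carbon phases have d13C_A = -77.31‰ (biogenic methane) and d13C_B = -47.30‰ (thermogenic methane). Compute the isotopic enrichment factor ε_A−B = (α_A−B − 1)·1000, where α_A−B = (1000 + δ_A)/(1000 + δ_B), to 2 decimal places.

α_A−B = (1000 + -77.31) / (1000 + -47.30) = 922.69 / 952.70 = 0.968500
ε_A−B = (0.968500 − 1) × 1000 = -31.500‰
(The approximation ε ≈ δ_A − δ_B would give -30.01‰.)

-31.50‰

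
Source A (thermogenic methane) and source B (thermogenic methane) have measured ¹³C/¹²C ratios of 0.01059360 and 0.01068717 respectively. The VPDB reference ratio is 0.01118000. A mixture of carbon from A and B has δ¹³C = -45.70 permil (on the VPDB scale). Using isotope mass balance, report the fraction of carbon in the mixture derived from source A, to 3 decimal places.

0.193

δ_A = (0.01059360/0.01118000 − 1)×1000 = (0.947549 − 1)×1000 = -52.451 permil
δ_B = (0.01068717/0.01118000 − 1)×1000 = (0.955919 − 1)×1000 = -44.081 permil
f_A = (δ_mix − δ_B)/(δ_A − δ_B) = (-45.70 − (-44.081))/(-52.451 − (-44.081))
f_A = -1.619 / -8.369 = 0.1934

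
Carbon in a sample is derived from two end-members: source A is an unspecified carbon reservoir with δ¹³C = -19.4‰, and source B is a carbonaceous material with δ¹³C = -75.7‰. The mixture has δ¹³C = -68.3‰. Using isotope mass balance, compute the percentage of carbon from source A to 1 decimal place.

δ_mix = f_A·δ_A + (1 − f_A)·δ_B  ⇒  f_A = (δ_mix − δ_B)/(δ_A − δ_B)
f_A = (-68.3 − (-75.7)) / (-19.4 − (-75.7))
f_A = 7.4 / 56.3 = 0.1314

13.1%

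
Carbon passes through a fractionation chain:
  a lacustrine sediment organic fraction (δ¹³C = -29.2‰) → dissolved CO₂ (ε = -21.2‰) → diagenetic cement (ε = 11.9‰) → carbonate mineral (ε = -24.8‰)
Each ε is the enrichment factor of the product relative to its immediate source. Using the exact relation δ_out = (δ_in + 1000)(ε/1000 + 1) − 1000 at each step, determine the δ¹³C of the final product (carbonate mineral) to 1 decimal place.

-62.3‰

step 1: δ = (-29.20 + 1000)·(-21.2/1000 + 1) − 1000 = -49.78‰
step 2: δ = (-49.78 + 1000)·(11.9/1000 + 1) − 1000 = -38.47‰
step 3: δ = (-38.47 + 1000)·(-24.8/1000 + 1) − 1000 = -62.32‰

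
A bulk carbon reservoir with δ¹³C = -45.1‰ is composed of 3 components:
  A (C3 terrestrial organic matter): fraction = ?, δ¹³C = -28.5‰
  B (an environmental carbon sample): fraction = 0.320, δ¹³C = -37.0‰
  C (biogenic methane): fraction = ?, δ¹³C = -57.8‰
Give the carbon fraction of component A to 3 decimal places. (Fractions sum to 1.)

0.206

Let f_A and f_C be the unknown fractions; fractions sum to 1 so f_A + f_C = 0.680.
Mass balance: Σ fᵢ·δᵢ = δ_bulk ⇒ f_A·(-28.5) + f_C·(-57.8) = -45.1 − (-11.840) = -33.260
Substitute f_C = 0.680 − f_A:
f_A·(-28.5 − -57.8) = -33.260 − 0.680×(-57.8) = 6.044
f_A = 6.044 / 29.3 = 0.2063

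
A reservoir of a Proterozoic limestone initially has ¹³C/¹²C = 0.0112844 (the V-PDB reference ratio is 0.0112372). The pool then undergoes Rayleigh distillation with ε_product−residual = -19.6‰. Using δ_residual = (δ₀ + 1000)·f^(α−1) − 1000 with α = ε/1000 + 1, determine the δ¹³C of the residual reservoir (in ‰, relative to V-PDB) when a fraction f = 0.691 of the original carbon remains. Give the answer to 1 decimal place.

δ₀ = (0.0112844/0.0112372 − 1)×1000 = (1.004200 − 1)×1000 = 4.200‰
α − 1 = ε/1000 = -0.0196
f^(α−1) = 0.691^(-0.0196) = 1.007271
δ_res = (4.200 + 1000) × 1.007271 − 1000 = 1011.502 − 1000 = 11.50‰

11.5‰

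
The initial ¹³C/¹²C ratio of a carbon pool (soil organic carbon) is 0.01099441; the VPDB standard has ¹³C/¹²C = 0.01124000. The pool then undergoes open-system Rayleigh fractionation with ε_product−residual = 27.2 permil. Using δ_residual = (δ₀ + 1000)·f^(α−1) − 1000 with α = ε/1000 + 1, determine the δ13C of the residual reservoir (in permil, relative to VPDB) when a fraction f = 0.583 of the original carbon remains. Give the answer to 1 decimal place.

-36.1 permil

δ₀ = (0.01099441/0.01124000 − 1)×1000 = (0.978150 − 1)×1000 = -21.850 permil
α − 1 = ε/1000 = 0.0272
f^(α−1) = 0.583^(0.0272) = 0.985431
δ_res = (-21.850 + 1000) × 0.985431 − 1000 = 963.900 − 1000 = -36.10 permil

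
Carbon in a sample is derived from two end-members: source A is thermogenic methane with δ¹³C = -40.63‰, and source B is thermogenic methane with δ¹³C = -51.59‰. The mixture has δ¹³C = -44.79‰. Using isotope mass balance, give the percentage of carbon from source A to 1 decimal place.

δ_mix = f_A·δ_A + (1 − f_A)·δ_B  ⇒  f_A = (δ_mix − δ_B)/(δ_A − δ_B)
f_A = (-44.79 − (-51.59)) / (-40.63 − (-51.59))
f_A = 6.80 / 10.96 = 0.6204

62.0%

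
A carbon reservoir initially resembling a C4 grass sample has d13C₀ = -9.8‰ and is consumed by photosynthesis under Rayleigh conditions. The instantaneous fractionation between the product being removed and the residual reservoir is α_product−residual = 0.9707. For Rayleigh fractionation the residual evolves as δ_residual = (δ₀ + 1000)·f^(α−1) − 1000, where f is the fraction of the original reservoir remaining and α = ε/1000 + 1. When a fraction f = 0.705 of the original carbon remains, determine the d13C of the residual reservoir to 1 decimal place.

0.4‰

Rayleigh residual: δ_res = (δ₀ + 1000)·f^(α−1) − 1000
α − 1 = -0.02930
f^(α−1) = 0.705^(-0.02930) = 1.010295
δ_res = (-9.8 + 1000) × 1.010295 − 1000 = 1000.394 − 1000 = 0.39‰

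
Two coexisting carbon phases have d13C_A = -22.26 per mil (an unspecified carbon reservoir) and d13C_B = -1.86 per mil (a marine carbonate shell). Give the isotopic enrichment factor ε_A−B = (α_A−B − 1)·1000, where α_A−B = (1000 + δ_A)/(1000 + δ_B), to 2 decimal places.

-20.44 per mil

α_A−B = (1000 + -22.26) / (1000 + -1.86) = 977.74 / 998.14 = 0.979562
ε_A−B = (0.979562 − 1) × 1000 = -20.438 per mil
(The approximation ε ≈ δ_A − δ_B would give -20.40 per mil.)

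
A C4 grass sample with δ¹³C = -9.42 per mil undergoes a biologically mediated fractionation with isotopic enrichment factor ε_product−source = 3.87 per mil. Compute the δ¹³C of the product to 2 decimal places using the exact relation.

-5.59 per mil

To first order, δ_product ≈ δ_source + ε = -5.55 per mil.
Exactly, δ_product = (δ_source + 1000)·(ε/1000 + 1) − 1000.
δ_product = (-9.42 + 1000) × (3.87/1000 + 1) − 1000
δ_product = -5.586 per mil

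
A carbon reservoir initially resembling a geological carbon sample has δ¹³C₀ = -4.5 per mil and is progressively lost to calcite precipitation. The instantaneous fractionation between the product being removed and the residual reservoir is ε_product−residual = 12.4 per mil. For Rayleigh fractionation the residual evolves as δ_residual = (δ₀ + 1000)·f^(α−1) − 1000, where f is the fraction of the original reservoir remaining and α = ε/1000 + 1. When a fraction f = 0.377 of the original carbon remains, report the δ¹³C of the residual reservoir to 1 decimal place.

-16.5 per mil

Rayleigh residual: δ_res = (δ₀ + 1000)·f^(α−1) − 1000
α = ε/1000 + 1 = 1.01240, so α − 1 = 0.01240
f^(α−1) = 0.377^(0.01240) = 0.987977
δ_res = (-4.5 + 1000) × 0.987977 − 1000 = 983.531 − 1000 = -16.47 per mil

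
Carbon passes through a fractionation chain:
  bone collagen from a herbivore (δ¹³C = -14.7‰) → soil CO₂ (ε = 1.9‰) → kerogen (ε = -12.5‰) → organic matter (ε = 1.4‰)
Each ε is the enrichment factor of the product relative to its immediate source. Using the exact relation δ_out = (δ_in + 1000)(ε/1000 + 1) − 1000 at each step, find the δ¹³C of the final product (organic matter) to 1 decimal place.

step 1: δ = (-14.70 + 1000)·(1.9/1000 + 1) − 1000 = -12.83‰
step 2: δ = (-12.83 + 1000)·(-12.5/1000 + 1) − 1000 = -25.17‰
step 3: δ = (-25.17 + 1000)·(1.4/1000 + 1) − 1000 = -23.80‰

-23.8‰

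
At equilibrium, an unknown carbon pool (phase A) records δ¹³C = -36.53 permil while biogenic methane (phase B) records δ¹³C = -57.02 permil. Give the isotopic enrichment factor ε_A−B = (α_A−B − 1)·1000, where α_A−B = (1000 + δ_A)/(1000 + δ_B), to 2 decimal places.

α_A−B = (1000 + -36.53) / (1000 + -57.02) = 963.47 / 942.98 = 1.021729
ε_A−B = (1.021729 − 1) × 1000 = 21.729 permil
(The approximation ε ≈ δ_A − δ_B would give 20.49 permil.)

21.73 permil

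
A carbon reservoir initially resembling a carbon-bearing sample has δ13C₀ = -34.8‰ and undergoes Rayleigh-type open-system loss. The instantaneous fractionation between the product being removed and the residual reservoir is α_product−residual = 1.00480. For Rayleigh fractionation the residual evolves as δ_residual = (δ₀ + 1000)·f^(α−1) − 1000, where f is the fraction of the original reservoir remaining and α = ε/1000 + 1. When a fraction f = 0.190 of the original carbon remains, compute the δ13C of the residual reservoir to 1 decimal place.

-42.5‰

Rayleigh residual: δ_res = (δ₀ + 1000)·f^(α−1) − 1000
α − 1 = 0.00480
f^(α−1) = 0.190^(0.00480) = 0.992060
δ_res = (-34.8 + 1000) × 0.992060 − 1000 = 957.536 − 1000 = -42.46‰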